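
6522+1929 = 8451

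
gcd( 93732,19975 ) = 1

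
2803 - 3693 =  - 890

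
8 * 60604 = 484832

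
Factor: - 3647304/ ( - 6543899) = 2^3 * 3^2*103^( - 1)*179^1*283^1*63533^( - 1)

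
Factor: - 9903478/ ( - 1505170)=5^( - 1 )*13^1*23^1*16561^1*150517^( - 1 )  =  4951739/752585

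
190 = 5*38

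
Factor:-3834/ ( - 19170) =5^( - 1 ) = 1/5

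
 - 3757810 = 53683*( - 70)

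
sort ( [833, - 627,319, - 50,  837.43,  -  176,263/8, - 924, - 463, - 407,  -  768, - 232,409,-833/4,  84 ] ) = [ - 924, - 768, - 627,  -  463,  -  407, - 232,  -  833/4, - 176,- 50, 263/8,84,  319,  409,833,837.43]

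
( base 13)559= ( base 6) 4131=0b1110010111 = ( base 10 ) 919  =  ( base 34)R1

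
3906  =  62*63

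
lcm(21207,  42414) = 42414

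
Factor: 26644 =2^2 * 6661^1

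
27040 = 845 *32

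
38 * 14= 532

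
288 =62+226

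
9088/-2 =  - 4544 + 0/1 = -  4544.00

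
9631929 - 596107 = 9035822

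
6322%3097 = 128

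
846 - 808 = 38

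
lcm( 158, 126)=9954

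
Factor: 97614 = 2^1*3^2*11^1 * 17^1* 29^1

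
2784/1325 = 2784/1325  =  2.10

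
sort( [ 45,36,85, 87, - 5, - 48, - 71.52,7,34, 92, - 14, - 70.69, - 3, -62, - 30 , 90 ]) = [ -71.52,-70.69,- 62, - 48, - 30, - 14,  -  5, - 3, 7,34,  36, 45, 85,87, 90, 92]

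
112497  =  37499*3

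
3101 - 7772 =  - 4671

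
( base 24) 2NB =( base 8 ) 3263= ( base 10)1715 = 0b11010110011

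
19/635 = 19/635= 0.03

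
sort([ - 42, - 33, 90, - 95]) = [  -  95, - 42, - 33,  90]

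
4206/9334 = 2103/4667 =0.45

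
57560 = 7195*8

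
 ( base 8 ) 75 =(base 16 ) 3d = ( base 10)61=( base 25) 2b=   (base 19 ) 34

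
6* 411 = 2466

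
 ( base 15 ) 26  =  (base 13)2A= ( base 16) 24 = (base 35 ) 11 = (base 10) 36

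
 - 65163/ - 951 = 21721/317 = 68.52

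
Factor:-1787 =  - 1787^1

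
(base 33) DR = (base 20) 12g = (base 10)456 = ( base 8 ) 710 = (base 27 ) go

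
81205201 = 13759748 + 67445453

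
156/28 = 39/7 = 5.57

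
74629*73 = 5447917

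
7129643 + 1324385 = 8454028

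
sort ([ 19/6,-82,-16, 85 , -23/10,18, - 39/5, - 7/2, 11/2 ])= [ - 82,-16, - 39/5,-7/2,-23/10, 19/6,11/2, 18, 85 ]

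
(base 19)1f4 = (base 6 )3002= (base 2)1010001010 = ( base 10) 650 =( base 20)1ca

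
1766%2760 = 1766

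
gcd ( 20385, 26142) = 3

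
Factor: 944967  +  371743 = 1316710 = 2^1 * 5^1 * 131671^1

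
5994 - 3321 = 2673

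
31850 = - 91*(- 350)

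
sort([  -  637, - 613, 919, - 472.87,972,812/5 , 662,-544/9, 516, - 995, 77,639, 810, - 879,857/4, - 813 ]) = [- 995,  -  879, - 813, - 637, - 613,-472.87, - 544/9, 77, 812/5,857/4, 516,  639,662, 810,919, 972 ] 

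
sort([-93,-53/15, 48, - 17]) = [ - 93,- 17, - 53/15,  48] 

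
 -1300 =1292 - 2592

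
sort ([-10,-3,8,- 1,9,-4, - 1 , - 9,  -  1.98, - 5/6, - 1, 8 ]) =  [ - 10, - 9,-4, - 3, - 1.98 , - 1, - 1 , - 1, - 5/6,8,8,9]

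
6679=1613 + 5066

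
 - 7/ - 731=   7/731 =0.01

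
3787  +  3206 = 6993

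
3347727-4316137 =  - 968410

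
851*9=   7659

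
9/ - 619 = - 9/619=- 0.01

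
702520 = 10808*65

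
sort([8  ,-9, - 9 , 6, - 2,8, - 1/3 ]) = [ - 9, - 9 , - 2, - 1/3,6,8, 8]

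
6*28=168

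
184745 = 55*3359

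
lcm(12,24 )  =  24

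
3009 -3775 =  - 766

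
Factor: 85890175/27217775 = 7^1*13^(-1)*83^( - 1)*173^1*1009^( - 1)*2837^1 = 3435607/1088711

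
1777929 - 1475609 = 302320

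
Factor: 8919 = 3^2 * 991^1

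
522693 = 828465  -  305772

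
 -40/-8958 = 20/4479=0.00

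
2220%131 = 124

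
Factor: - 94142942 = - 2^1*2063^1*22817^1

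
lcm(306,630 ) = 10710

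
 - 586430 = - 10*58643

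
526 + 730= 1256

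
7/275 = 7/275 = 0.03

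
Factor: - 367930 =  - 2^1* 5^1*36793^1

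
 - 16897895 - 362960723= - 379858618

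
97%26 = 19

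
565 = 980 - 415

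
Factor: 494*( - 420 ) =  - 2^3*3^1*5^1 * 7^1 * 13^1*19^1 = - 207480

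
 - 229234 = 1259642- 1488876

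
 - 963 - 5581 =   -  6544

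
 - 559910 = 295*( - 1898 ) 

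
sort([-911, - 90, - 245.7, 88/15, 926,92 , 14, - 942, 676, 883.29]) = [ - 942, - 911,-245.7, - 90,  88/15,14,92,676,  883.29, 926]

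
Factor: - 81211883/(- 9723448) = 2^( -3)*7^( - 1) * 401^(  -  1)*433^( - 1 )  *81211883^1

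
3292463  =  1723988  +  1568475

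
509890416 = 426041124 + 83849292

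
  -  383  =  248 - 631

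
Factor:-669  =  -3^1*223^1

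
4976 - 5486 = -510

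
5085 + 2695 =7780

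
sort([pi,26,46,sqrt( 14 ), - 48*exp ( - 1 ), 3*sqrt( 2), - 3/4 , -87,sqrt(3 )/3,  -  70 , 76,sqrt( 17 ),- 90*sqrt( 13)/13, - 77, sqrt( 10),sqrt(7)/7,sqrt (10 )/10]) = [- 87,-77, - 70,-90*sqrt( 13) /13,-48 *exp( - 1 ) ,-3/4 , sqrt(10 )/10,sqrt(7 )/7,sqrt( 3)/3, pi,sqrt( 10 ),sqrt( 14), sqrt( 17),3*sqrt(2), 26,46,76 ] 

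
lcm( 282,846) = 846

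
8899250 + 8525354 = 17424604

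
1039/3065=1039/3065 = 0.34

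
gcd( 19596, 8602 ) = 46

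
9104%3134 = 2836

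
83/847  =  83/847=0.10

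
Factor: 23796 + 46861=70657 = 70657^1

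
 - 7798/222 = - 36 + 97/111 = - 35.13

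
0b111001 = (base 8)71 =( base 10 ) 57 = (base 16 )39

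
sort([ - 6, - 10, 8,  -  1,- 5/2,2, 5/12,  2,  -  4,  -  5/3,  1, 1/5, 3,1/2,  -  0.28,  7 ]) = [  -  10, - 6, -4,  -  5/2,  -  5/3,-1, - 0.28,1/5, 5/12,1/2,1,  2,2,3 , 7, 8]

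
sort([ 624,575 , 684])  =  [575, 624, 684]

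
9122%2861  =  539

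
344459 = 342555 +1904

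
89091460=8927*9980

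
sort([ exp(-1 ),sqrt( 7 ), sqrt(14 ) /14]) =[ sqrt ( 14 )/14,exp ( - 1),sqrt(7 )]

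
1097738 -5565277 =-4467539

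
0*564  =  0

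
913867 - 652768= 261099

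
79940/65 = 15988/13 = 1229.85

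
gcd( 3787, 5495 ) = 7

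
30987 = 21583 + 9404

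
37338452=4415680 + 32922772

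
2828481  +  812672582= 815501063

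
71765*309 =22175385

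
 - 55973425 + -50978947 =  - 106952372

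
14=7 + 7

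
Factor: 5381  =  5381^1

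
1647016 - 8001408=-6354392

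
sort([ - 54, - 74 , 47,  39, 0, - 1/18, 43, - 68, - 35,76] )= [ - 74, - 68,-54, - 35,  -  1/18, 0,39, 43, 47,76] 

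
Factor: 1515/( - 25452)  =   - 2^(- 2)*3^( - 1)*5^1*7^( - 1) = -5/84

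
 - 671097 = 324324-995421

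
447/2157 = 149/719 = 0.21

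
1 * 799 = 799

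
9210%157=104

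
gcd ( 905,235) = 5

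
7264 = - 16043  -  -23307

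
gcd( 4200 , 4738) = 2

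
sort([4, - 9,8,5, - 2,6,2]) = [ - 9, - 2, 2 , 4 , 5 , 6, 8] 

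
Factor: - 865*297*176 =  - 2^4*3^3*5^1  *  11^2*173^1 = - 45215280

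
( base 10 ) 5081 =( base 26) 7DB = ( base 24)8JH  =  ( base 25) 836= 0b1001111011001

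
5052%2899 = 2153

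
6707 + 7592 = 14299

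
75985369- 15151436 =60833933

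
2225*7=15575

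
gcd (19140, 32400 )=60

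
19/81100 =19/81100 = 0.00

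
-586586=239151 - 825737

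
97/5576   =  97/5576 =0.02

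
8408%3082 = 2244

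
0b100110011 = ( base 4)10303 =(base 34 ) 91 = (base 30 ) a7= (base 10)307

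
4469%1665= 1139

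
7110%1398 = 120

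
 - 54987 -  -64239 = 9252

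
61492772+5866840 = 67359612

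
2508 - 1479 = 1029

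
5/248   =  5/248 = 0.02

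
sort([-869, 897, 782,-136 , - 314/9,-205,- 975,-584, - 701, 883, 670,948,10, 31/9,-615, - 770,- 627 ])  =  [  -  975, - 869, - 770,-701, - 627, - 615, -584,-205 , - 136 , - 314/9,31/9, 10, 670 , 782,883, 897, 948] 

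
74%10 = 4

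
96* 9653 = 926688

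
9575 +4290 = 13865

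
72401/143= 72401/143=506.30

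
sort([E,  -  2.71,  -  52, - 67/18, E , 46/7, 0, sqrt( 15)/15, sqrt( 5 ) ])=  [ - 52 , -67/18,  -  2.71,0, sqrt ( 15)/15, sqrt(5 ),  E,E, 46/7 ]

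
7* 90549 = 633843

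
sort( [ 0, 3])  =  [0,3]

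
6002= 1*6002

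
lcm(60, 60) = 60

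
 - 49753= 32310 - 82063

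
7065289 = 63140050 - 56074761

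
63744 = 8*7968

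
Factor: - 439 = - 439^1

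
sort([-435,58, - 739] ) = [ - 739, - 435, 58] 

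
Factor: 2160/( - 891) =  - 80/33  =  - 2^4*3^ ( - 1)*5^1 * 11^ ( - 1)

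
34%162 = 34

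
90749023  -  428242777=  - 337493754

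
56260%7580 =3200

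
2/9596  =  1/4798 = 0.00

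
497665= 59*8435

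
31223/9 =31223/9 = 3469.22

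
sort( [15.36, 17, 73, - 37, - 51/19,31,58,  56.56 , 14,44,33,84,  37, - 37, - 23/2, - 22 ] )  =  [ - 37, - 37 ,  -  22, - 23/2, - 51/19, 14, 15.36,17,31, 33,37,44, 56.56,58 , 73, 84 ] 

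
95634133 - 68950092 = 26684041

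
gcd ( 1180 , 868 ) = 4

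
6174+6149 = 12323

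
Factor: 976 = 2^4*61^1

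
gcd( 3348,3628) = 4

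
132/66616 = 3/1514 = 0.00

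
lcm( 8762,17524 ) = 17524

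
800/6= 133 + 1/3 = 133.33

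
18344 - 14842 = 3502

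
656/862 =328/431 = 0.76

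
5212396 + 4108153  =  9320549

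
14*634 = 8876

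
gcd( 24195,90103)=1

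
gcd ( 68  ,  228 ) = 4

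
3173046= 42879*74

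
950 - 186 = 764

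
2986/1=2986 = 2986.00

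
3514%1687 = 140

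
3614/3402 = 1+106/1701 = 1.06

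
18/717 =6/239= 0.03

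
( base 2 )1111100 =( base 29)48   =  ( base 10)124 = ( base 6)324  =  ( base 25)4O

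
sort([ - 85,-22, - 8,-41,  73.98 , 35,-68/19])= [ - 85,-41, - 22, - 8, - 68/19,  35,73.98 ]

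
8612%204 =44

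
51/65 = 51/65=0.78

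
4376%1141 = 953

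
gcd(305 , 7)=1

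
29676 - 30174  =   - 498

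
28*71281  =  1995868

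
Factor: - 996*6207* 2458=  - 2^3 * 3^2*83^1 * 1229^1*2069^1 = - 15195778776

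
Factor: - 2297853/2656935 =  - 255317/295215 = - 3^( - 1)*5^( - 1) * 199^1 * 1283^1*19681^( - 1) 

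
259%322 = 259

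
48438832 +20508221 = 68947053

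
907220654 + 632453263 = 1539673917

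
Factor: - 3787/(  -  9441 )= 3^( -2 )*7^1*541^1 * 1049^( - 1 ) 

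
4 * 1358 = 5432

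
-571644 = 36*( - 15879)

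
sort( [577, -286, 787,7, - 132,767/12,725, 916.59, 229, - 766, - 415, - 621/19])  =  [-766,-415 , - 286, - 132,-621/19,7 , 767/12  ,  229,577,725,787, 916.59 ] 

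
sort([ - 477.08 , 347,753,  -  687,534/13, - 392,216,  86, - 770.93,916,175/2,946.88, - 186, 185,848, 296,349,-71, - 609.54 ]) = [ - 770.93, - 687, - 609.54, - 477.08,-392, - 186, - 71, 534/13,86,175/2,185,216,296,347,349,753,848,916,946.88] 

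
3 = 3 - 0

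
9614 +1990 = 11604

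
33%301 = 33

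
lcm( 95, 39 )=3705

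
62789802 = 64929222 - 2139420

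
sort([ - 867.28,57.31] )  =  [ -867.28, 57.31 ] 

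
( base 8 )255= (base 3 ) 20102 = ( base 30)5n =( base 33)58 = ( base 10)173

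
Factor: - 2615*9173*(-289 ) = 6932357155 = 5^1*17^2*523^1*9173^1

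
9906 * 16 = 158496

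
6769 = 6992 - 223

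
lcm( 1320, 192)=10560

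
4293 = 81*53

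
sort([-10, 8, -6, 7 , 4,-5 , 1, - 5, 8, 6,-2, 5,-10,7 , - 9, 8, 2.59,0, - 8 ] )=[ - 10, - 10,-9, - 8,- 6, - 5,-5 , - 2,  0, 1, 2.59,4, 5, 6, 7, 7,8, 8,8] 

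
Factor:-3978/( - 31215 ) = 2^1 * 3^1 * 5^(-1)*13^1*17^1 * 2081^( - 1 ) =1326/10405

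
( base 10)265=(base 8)411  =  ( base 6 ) 1121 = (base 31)8h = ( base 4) 10021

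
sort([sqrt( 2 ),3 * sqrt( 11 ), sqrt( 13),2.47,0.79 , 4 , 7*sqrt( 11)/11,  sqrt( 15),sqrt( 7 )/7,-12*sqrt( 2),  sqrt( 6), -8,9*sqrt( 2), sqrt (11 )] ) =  [ - 12*sqrt(2),-8,sqrt( 7 )/7,  0.79, sqrt( 2 ),  7 * sqrt (11) /11,  sqrt( 6 ),  2.47, sqrt(11 ),  sqrt( 13), sqrt( 15), 4,3*sqrt( 11 ),9*sqrt(2)]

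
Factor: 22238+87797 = 5^1 * 59^1*373^1 =110035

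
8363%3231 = 1901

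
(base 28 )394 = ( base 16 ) a30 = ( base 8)5060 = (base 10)2608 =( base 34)28o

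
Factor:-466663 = - 47^1*9929^1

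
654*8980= 5872920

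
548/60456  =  137/15114 = 0.01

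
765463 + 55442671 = 56208134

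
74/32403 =74/32403 = 0.00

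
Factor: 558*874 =487692 = 2^2*3^2*19^1*23^1*31^1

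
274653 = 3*91551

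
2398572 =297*8076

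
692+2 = 694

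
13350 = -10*( - 1335 )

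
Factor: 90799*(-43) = - 29^1* 31^1* 43^1*101^1=- 3904357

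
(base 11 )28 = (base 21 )19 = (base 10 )30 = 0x1E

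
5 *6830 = 34150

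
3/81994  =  3/81994  =  0.00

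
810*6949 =5628690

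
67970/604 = 112 + 161/302 = 112.53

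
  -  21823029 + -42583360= - 64406389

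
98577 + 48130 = 146707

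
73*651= 47523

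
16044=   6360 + 9684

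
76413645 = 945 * 80861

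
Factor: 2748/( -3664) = -2^(  -  2)*3^1 = - 3/4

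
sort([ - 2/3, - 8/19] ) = [ - 2/3, - 8/19] 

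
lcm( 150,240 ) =1200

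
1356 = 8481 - 7125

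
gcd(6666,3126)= 6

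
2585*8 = 20680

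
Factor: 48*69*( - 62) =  - 2^5*3^2*23^1*31^1 = - 205344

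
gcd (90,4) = 2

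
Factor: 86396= 2^2 * 21599^1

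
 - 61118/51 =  - 1199+31/51 = - 1198.39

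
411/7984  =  411/7984 = 0.05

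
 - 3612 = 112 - 3724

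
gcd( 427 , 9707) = 1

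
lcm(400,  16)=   400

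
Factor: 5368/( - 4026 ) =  - 4/3 =- 2^2*3^( - 1 )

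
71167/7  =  71167/7= 10166.71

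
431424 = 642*672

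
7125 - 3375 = 3750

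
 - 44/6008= - 11/1502 = -0.01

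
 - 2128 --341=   -  1787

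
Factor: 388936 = 2^3*61^1*797^1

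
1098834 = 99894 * 11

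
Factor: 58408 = 2^3*7^2*149^1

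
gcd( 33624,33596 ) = 4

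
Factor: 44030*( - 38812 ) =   -  2^3*5^1 * 7^1*17^1 * 31^1*37^1*313^1 = - 1708892360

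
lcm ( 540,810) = 1620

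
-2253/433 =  - 6 + 345/433= - 5.20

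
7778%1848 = 386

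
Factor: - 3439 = -19^1*181^1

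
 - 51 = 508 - 559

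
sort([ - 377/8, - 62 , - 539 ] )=[ - 539, - 62, - 377/8] 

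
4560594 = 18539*246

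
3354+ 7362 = 10716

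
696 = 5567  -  4871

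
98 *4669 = 457562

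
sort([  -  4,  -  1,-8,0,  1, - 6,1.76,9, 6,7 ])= [  -  8, - 6,-4,-1 , 0,1,1.76,6, 7,  9] 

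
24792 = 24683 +109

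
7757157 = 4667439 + 3089718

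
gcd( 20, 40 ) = 20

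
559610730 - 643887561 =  - 84276831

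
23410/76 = 11705/38=308.03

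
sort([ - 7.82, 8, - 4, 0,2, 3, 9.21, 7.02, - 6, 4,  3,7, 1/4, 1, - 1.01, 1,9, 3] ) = [ - 7.82, - 6, - 4, - 1.01, 0,1/4,1, 1, 2,3, 3, 3, 4, 7, 7.02,8, 9,9.21]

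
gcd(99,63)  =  9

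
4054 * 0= 0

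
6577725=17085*385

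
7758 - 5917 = 1841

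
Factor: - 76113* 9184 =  -2^5*3^3*7^1*41^1 * 2819^1 = - 699021792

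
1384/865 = 8/5 =1.60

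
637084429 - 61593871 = 575490558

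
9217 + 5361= 14578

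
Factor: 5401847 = 11^1*683^1*719^1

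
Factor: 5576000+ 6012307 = 3^1* 3862769^1 = 11588307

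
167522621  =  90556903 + 76965718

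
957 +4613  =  5570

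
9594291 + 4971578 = 14565869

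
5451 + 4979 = 10430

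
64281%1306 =287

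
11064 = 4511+6553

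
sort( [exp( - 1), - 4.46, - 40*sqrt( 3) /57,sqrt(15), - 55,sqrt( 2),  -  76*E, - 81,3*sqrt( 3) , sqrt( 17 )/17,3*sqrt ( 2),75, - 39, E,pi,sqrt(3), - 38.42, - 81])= [ - 76*E, - 81, -81,-55,  -  39, - 38.42, - 4.46 , - 40*sqrt( 3)/57,sqrt( 17)/17, exp( - 1),sqrt(2), sqrt( 3),E,pi, sqrt( 15),3*sqrt (2), 3*sqrt( 3),75 ]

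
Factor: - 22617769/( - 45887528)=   2^( - 3)*17^1*41^( - 1 )*353^1 *3769^1*139901^( - 1 ) 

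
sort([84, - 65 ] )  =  [ - 65,84] 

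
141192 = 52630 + 88562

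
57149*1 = 57149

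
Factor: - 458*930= - 425940 = -  2^2*3^1 * 5^1*31^1* 229^1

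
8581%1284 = 877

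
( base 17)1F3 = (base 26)l1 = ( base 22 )12j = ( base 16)223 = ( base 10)547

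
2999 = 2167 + 832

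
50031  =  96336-46305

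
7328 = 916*8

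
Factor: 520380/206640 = 2^( - 2)* 7^1 * 41^( - 1)*59^1 = 413/164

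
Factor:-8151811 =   -  43^1*101^1*1877^1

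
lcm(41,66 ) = 2706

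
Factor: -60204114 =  - 2^1*3^3  *1114891^1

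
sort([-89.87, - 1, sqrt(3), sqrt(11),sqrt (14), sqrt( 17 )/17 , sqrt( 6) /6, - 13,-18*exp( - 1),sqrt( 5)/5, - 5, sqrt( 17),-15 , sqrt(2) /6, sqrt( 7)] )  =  [- 89.87, - 15, - 13, - 18 * exp( - 1),  -  5, - 1,sqrt( 2 ) /6, sqrt( 17 ) /17,sqrt( 6 )/6,  sqrt(  5) /5, sqrt( 3), sqrt( 7),sqrt( 11), sqrt(14 ), sqrt(17)] 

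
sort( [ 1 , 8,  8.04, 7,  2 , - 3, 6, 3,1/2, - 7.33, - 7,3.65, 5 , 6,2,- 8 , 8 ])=[ - 8, - 7.33, - 7, - 3 , 1/2,1,  2,2,3 , 3.65,5 , 6,6 , 7, 8,  8 , 8.04]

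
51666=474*109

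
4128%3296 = 832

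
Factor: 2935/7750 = 2^(-1)*5^ (  -  2)*31^( - 1 )*587^1 = 587/1550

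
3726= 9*414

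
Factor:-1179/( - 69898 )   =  2^(  -  1 ) * 3^2 * 131^1 * 34949^( - 1)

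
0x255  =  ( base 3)211010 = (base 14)309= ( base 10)597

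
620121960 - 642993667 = -22871707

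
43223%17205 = 8813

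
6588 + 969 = 7557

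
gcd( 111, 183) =3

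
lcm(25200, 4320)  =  151200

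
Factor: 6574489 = 389^1*16901^1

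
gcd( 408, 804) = 12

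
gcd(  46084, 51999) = 1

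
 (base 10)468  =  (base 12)330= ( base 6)2100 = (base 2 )111010100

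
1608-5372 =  - 3764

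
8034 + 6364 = 14398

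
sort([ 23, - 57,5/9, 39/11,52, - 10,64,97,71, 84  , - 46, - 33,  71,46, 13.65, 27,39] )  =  [ - 57, - 46,-33, - 10,5/9,39/11,13.65,23,27,39, 46, 52,  64,71, 71,  84,97]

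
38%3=2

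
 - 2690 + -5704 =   -  8394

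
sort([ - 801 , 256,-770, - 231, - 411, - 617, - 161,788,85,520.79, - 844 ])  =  [ - 844, - 801,  -  770,-617, - 411, - 231, - 161,  85, 256,520.79,  788]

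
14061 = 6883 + 7178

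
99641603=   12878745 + 86762858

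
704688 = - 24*( - 29362)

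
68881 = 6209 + 62672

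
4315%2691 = 1624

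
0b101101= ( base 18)29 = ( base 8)55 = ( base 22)21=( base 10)45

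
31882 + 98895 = 130777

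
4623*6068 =28052364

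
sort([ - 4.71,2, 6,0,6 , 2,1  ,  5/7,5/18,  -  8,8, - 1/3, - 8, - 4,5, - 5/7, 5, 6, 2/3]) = [  -  8, - 8, - 4.71 ,  -  4 ,  -  5/7,-1/3,0,5/18,2/3,5/7,1,  2,2,5, 5, 6,  6,  6, 8 ] 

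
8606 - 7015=1591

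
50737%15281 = 4894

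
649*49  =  31801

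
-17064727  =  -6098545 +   -  10966182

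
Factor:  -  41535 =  - 3^2*5^1*13^1 * 71^1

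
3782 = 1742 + 2040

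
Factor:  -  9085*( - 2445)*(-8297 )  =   - 3^1*5^2*23^1*79^1 * 163^1*8297^1 = - 184299809025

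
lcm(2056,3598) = 14392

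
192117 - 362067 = -169950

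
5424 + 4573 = 9997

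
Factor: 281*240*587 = 2^4*3^1*5^1*281^1 * 587^1 = 39587280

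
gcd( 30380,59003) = 7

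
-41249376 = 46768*( - 882) 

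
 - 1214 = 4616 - 5830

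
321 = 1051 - 730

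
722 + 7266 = 7988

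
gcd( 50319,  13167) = 9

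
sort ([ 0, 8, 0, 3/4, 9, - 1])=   [ - 1, 0, 0,3/4, 8, 9]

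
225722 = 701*322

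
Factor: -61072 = - 2^4*11^1*347^1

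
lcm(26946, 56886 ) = 511974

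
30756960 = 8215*3744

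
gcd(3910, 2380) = 170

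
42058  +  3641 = 45699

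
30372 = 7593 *4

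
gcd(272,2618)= 34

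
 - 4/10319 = -1 + 10315/10319 = - 0.00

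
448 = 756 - 308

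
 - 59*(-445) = 26255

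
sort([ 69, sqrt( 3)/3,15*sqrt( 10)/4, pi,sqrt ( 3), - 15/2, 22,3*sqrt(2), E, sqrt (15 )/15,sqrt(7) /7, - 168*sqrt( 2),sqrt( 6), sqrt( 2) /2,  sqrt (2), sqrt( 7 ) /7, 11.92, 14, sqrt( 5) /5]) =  [ - 168 * sqrt(2 ), - 15/2, sqrt(15 )/15, sqrt ( 7 ) /7, sqrt(7) /7,sqrt(5)/5, sqrt(3 ) /3, sqrt(2)/2, sqrt(2), sqrt(3), sqrt( 6) , E, pi, 3*sqrt( 2), 15*sqrt( 10)/4, 11.92,14, 22 , 69] 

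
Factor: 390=2^1*3^1*5^1*13^1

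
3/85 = 3/85 = 0.04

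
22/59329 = 22/59329 = 0.00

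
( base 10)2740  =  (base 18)884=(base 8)5264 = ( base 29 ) 37e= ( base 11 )2071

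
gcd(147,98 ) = 49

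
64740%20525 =3165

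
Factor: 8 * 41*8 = 2^6 * 41^1 = 2624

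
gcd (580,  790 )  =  10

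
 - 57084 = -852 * 67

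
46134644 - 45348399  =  786245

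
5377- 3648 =1729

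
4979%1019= 903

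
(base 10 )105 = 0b1101001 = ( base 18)5f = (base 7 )210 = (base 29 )3i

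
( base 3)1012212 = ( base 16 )377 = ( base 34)q3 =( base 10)887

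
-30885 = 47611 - 78496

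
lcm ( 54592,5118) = 163776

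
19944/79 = 19944/79=252.46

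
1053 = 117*9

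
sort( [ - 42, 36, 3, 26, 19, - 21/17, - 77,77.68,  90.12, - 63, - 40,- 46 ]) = [ - 77,-63, - 46,-42,-40 , -21/17,3, 19, 26, 36,77.68,90.12] 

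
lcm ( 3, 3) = 3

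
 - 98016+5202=-92814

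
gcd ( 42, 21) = 21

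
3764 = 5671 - 1907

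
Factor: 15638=2^1*7^1*1117^1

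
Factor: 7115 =5^1*1423^1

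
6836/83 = 6836/83 = 82.36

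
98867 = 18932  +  79935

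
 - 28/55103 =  - 1 + 55075/55103 = - 0.00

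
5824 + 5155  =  10979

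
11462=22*521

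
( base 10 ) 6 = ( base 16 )6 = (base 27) 6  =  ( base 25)6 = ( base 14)6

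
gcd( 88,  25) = 1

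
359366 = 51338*7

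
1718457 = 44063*39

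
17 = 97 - 80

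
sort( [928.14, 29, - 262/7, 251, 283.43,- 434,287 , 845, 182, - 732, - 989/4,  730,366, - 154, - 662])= [  -  732, - 662 ,  -  434, - 989/4,  -  154, - 262/7,29,182,251, 283.43,287, 366,730,845,928.14 ]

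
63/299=63/299 = 0.21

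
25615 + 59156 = 84771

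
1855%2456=1855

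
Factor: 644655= 3^1*5^1*11^1*3907^1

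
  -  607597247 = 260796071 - 868393318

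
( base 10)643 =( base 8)1203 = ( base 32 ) K3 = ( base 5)10033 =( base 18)1HD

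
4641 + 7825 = 12466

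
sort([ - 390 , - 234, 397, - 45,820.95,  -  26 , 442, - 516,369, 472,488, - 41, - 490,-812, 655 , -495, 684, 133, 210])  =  [ - 812,-516, - 495,  -  490,  -  390 , - 234, - 45, - 41,  -  26 , 133, 210,369, 397,442, 472 , 488 , 655,684,820.95]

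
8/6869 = 8/6869 = 0.00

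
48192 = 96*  502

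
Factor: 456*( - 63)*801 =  - 23011128 = - 2^3*3^5 *7^1*  19^1*89^1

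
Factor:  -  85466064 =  - 2^4*3^1 *73^1*24391^1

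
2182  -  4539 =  - 2357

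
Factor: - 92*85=  -  7820 =-2^2*5^1*17^1 * 23^1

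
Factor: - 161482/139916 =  - 307/266 = - 2^( - 1 )*7^( - 1 )* 19^(  -  1 )*307^1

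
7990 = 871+7119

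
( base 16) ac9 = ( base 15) C41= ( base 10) 2761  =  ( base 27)3L7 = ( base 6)20441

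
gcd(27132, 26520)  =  204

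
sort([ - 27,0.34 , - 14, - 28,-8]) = [ - 28, - 27  , - 14, - 8, 0.34] 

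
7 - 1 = 6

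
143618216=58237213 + 85381003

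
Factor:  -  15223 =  - 13^1*1171^1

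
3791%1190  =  221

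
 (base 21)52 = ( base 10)107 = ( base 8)153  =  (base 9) 128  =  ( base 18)5h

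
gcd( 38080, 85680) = 9520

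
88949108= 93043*956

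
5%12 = 5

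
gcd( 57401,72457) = 941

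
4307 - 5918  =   - 1611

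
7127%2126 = 749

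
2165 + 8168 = 10333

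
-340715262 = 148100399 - 488815661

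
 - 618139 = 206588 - 824727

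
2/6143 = 2/6143 = 0.00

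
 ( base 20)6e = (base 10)134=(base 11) 112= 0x86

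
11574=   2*5787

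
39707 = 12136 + 27571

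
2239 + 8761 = 11000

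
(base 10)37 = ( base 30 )17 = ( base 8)45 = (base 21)1G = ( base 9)41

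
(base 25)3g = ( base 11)83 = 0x5b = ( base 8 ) 133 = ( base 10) 91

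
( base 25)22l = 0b10100101001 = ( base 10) 1321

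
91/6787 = 91/6787 = 0.01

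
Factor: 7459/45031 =7^( - 2)* 919^( - 1)*7459^1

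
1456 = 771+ 685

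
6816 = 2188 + 4628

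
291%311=291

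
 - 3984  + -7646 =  - 11630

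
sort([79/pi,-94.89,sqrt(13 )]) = [- 94.89, sqrt ( 13), 79/pi]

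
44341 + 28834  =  73175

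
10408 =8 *1301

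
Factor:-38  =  - 2^1*19^1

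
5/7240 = 1/1448 = 0.00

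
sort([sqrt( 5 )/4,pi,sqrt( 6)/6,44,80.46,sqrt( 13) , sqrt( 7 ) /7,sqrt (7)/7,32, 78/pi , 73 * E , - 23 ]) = [ - 23, sqrt(7 ) /7, sqrt( 7) /7,sqrt( 6 ) /6,sqrt(5)/4,pi , sqrt(13 ), 78/pi,32,44,80.46, 73*E ] 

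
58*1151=66758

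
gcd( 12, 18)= 6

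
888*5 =4440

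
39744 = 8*4968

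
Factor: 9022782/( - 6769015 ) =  - 2^1*3^1 * 5^( - 1)*11^( - 1) * 23^( - 1) * 211^1 * 5351^ ( - 1)*7127^1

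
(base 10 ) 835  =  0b1101000011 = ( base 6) 3511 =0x343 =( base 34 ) oj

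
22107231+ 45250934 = 67358165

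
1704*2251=3835704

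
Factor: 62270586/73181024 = 2^(-4) * 3^3*257^1*641^1*326701^( - 1)=4447899/5227216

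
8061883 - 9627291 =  - 1565408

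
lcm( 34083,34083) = 34083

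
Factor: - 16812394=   -  2^1*2803^1*2999^1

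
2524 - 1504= 1020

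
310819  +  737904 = 1048723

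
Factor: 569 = 569^1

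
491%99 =95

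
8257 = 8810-553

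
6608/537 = 12 + 164/537 = 12.31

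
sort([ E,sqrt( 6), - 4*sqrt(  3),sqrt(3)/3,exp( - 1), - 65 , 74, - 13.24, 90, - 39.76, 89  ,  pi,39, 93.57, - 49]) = [ - 65, -49, - 39.76, - 13.24, - 4*sqrt( 3 ),exp(  -  1),sqrt( 3 )/3, sqrt( 6), E, pi, 39,74,89 , 90,93.57]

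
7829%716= 669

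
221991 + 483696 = 705687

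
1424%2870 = 1424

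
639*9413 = 6014907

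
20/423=20/423 =0.05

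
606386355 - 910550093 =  - 304163738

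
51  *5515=281265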